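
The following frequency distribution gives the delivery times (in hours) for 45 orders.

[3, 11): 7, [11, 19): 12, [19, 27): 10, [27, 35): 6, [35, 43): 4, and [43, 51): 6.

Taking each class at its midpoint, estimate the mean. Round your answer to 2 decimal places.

24.07

Midpoints: 7, 15, 23, 31, 39, 47
Σfm = 7×7 + 12×15 + 10×23 + 6×31 + 4×39 + 6×47 = 1083
n = Σf = 45
Mean = 1083 / 45 = 24.0667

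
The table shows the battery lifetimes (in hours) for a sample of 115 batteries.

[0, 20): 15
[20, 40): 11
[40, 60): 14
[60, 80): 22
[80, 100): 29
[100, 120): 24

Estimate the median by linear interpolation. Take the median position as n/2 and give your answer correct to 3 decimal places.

Cumulative frequencies: 15, 26, 40, 62, 91, 115
n = 115; position = n/2 = 57.5.
This falls in the class [60, 80): L = 60, F = 40, f = 22, h = 20.
Median ≈ 60 + ((57.5 − 40) / 22) × 20 = 75.9091

75.909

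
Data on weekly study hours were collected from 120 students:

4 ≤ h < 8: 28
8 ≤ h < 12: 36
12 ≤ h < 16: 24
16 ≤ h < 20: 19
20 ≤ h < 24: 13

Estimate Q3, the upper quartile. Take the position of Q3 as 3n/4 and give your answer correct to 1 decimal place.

Cumulative frequencies: 28, 64, 88, 107, 120
n = 120; position = 3n/4 = 90.
This falls in the class 16 ≤ h < 20: L = 16, F = 88, f = 19, h = 4.
Upper quartile ≈ 16 + ((90 − 88) / 19) × 4 = 16.4211

16.4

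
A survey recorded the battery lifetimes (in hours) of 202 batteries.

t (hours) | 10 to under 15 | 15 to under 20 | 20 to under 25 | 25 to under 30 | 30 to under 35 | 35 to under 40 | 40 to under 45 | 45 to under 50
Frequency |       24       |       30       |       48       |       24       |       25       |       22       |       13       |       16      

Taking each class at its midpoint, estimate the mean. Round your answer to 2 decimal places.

Midpoints: 12.5, 17.5, 22.5, 27.5, 32.5, 37.5, 42.5, 47.5
Σfm = 24×12.5 + 30×17.5 + 48×22.5 + 24×27.5 + 25×32.5 + 22×37.5 + 13×42.5 + 16×47.5 = 5515
n = Σf = 202
Mean = 5515 / 202 = 27.3020

27.30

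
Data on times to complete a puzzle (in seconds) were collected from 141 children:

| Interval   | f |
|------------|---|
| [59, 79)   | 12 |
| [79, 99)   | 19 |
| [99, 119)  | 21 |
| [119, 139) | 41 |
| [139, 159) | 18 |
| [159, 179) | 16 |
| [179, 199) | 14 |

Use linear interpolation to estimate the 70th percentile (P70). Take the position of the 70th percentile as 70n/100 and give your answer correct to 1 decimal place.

Cumulative frequencies: 12, 31, 52, 93, 111, 127, 141
n = 141; position = 70n/100 = 98.7.
This falls in the class [139, 159): L = 139, F = 93, f = 18, h = 20.
70th percentile ≈ 139 + ((98.7 − 93) / 18) × 20 = 145.3333

145.3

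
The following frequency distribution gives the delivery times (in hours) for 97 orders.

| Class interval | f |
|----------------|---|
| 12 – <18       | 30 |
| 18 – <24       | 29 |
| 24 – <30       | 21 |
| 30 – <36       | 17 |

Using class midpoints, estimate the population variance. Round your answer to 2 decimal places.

41.77

Midpoints: 15, 21, 27, 33
n = 97, Σfm = 2187, mean = 22.5464
Σfm² = 53361
Σf(m − x̄)² = Σfm² − (Σfm)²/n = 53361 − 2187²/97 = 4052.0412
Population variance = 4052.0412 / 97 = 41.7736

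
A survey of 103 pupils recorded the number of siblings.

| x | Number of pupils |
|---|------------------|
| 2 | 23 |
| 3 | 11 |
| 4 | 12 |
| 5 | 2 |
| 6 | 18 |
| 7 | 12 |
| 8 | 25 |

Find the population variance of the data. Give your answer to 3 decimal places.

5.360

Values: 2, 3, 4, 5, 6, 7, 8
n = 103, Σfx = 529, mean = 5.1359
Σfx² = 3269
Σf(x − x̄)² = Σfx² − (Σfx)²/n = 3269 − 529²/103 = 552.0971
Population variance = 552.0971 / 103 = 5.3602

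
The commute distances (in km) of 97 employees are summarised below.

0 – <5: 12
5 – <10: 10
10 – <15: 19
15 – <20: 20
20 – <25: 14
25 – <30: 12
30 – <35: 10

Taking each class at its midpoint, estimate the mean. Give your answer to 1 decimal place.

17.1

Midpoints: 2.5, 7.5, 12.5, 17.5, 22.5, 27.5, 32.5
Σfm = 12×2.5 + 10×7.5 + 19×12.5 + 20×17.5 + 14×22.5 + 12×27.5 + 10×32.5 = 1662.5
n = Σf = 97
Mean = 1662.5 / 97 = 17.1392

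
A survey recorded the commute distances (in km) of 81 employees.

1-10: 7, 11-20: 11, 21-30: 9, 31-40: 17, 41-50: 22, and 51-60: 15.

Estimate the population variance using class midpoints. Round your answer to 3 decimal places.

Midpoints: 5.5, 15.5, 25.5, 35.5, 45.5, 55.5
n = 81, Σfm = 2875.5, mean = 35.5000
Σfm² = 121880.25
Σf(m − x̄)² = Σfm² − (Σfm)²/n = 121880.25 − 2875.5²/81 = 19800.0000
Population variance = 19800.0000 / 81 = 244.4444

244.444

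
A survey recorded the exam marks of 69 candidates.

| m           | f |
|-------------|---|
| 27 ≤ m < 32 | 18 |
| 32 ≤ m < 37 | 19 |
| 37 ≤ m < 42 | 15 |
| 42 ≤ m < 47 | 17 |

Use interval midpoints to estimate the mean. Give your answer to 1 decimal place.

36.7

Midpoints: 29.5, 34.5, 39.5, 44.5
Σfm = 18×29.5 + 19×34.5 + 15×39.5 + 17×44.5 = 2535.5
n = Σf = 69
Mean = 2535.5 / 69 = 36.7464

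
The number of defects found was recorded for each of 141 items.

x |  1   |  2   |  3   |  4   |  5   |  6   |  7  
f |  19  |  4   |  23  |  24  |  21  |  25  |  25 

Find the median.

Cumulative frequencies: 19, 23, 46, 70, 91, 116, 141
n = 141, so the median is the value in position (n+1)/2 = 71.
Position 71 falls at value 5.

5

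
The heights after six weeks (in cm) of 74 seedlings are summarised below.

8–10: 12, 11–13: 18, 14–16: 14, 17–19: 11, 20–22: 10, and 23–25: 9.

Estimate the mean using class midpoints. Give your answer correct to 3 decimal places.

Midpoints: 9, 12, 15, 18, 21, 24
Σfm = 12×9 + 18×12 + 14×15 + 11×18 + 10×21 + 9×24 = 1158
n = Σf = 74
Mean = 1158 / 74 = 15.6486

15.649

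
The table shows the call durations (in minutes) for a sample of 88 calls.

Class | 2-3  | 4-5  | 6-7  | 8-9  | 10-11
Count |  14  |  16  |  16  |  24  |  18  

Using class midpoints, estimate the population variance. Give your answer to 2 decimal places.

Midpoints: 2.5, 4.5, 6.5, 8.5, 10.5
n = 88, Σfm = 604, mean = 6.8636
Σfm² = 4806
Σf(m − x̄)² = Σfm² − (Σfm)²/n = 4806 − 604²/88 = 660.3636
Population variance = 660.3636 / 88 = 7.5041

7.50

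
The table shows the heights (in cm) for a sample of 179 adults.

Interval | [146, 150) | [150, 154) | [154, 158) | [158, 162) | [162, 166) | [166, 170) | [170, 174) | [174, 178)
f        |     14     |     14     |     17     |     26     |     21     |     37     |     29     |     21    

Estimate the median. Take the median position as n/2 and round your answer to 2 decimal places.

Cumulative frequencies: 14, 28, 45, 71, 92, 129, 158, 179
n = 179; position = n/2 = 89.5.
This falls in the class [162, 166): L = 162, F = 71, f = 21, h = 4.
Median ≈ 162 + ((89.5 − 71) / 21) × 4 = 165.5238

165.52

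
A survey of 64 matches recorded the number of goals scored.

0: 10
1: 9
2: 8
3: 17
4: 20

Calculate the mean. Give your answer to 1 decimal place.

Values: 0, 1, 2, 3, 4
Σfx = 10×0 + 9×1 + 8×2 + 17×3 + 20×4 = 156
n = Σf = 64
Mean = 156 / 64 = 2.4375

2.4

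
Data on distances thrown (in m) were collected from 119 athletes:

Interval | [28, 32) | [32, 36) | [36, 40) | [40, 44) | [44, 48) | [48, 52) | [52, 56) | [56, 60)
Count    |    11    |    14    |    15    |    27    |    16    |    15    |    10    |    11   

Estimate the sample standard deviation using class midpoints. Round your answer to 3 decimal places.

8.199

Midpoints: 30, 34, 38, 42, 46, 50, 54, 58
n = 119, Σfm = 5174, mean = 43.4790
Σfm² = 232892
Σf(m − x̄)² = Σfm² − (Σfm)²/n = 232892 − 5174²/119 = 7931.6975
Sample variance = 7931.6975 / 118 = 67.2178
Standard deviation = √67.2178 = 8.1986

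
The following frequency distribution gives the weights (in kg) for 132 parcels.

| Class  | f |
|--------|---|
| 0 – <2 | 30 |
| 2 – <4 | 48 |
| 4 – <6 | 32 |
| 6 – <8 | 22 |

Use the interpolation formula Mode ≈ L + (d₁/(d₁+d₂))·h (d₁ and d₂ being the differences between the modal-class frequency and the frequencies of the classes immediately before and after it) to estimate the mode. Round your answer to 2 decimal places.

Modal class: 2 – <4 (highest frequency 48).
d₁ = 48 − 30 = 18, d₂ = 48 − 32 = 16
Mode ≈ 2 + (18/(18+16)) × 2 = 2 + 1.0588 = 3.0588

3.06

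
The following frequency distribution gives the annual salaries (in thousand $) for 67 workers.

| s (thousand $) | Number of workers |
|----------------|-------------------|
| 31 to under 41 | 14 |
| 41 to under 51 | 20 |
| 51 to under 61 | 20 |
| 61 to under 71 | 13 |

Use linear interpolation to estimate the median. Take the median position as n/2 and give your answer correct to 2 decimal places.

50.75

Cumulative frequencies: 14, 34, 54, 67
n = 67; position = n/2 = 33.5.
This falls in the class 41 to under 51: L = 41, F = 14, f = 20, h = 10.
Median ≈ 41 + ((33.5 − 14) / 20) × 10 = 50.7500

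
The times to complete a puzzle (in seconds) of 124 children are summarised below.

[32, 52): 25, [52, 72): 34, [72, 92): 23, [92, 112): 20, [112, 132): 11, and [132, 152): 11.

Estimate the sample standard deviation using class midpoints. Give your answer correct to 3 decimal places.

Midpoints: 42, 62, 82, 102, 122, 142
n = 124, Σfm = 9988, mean = 80.5484
Σfm² = 923056
Σf(m − x̄)² = Σfm² − (Σfm)²/n = 923056 − 9988²/124 = 118538.7097
Sample variance = 118538.7097 / 123 = 963.7293
Standard deviation = √963.7293 = 31.0440

31.044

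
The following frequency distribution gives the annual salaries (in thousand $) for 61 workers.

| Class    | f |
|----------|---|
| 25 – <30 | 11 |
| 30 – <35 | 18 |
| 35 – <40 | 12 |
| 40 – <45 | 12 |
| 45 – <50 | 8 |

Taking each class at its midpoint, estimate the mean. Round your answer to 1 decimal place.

36.5

Midpoints: 27.5, 32.5, 37.5, 42.5, 47.5
Σfm = 11×27.5 + 18×32.5 + 12×37.5 + 12×42.5 + 8×47.5 = 2227.5
n = Σf = 61
Mean = 2227.5 / 61 = 36.5164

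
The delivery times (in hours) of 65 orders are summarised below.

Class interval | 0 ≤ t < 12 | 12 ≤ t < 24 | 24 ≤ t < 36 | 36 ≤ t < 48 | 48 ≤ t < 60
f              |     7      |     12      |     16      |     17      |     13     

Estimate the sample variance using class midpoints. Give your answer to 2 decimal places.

Midpoints: 6, 18, 30, 42, 54
n = 65, Σfm = 2154, mean = 33.1385
Σfm² = 86436
Σf(m − x̄)² = Σfm² − (Σfm)²/n = 86436 − 2154²/65 = 15055.7538
Sample variance = 15055.7538 / 64 = 235.2462

235.25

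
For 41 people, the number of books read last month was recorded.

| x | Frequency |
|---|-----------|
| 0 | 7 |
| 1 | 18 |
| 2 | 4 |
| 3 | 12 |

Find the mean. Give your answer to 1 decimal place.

1.5

Values: 0, 1, 2, 3
Σfx = 7×0 + 18×1 + 4×2 + 12×3 = 62
n = Σf = 41
Mean = 62 / 41 = 1.5122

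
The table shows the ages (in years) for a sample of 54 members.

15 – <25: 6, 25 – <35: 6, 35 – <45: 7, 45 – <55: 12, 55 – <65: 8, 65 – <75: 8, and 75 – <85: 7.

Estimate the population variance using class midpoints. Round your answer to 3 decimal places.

Midpoints: 20, 30, 40, 50, 60, 70, 80
n = 54, Σfm = 2780, mean = 51.4815
Σfm² = 161800
Σf(m − x̄)² = Σfm² − (Σfm)²/n = 161800 − 2780²/54 = 18681.4815
Population variance = 18681.4815 / 54 = 345.9534

345.953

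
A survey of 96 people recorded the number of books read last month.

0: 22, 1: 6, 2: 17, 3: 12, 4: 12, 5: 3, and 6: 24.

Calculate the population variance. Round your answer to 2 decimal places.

Values: 0, 1, 2, 3, 4, 5, 6
n = 96, Σfx = 283, mean = 2.9479
Σfx² = 1313
Σf(x − x̄)² = Σfx² − (Σfx)²/n = 1313 − 283²/96 = 478.7396
Population variance = 478.7396 / 96 = 4.9869

4.99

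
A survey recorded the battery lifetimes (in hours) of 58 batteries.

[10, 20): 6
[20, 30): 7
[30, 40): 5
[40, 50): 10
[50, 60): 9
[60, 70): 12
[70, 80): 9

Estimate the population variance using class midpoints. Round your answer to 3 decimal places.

372.206

Midpoints: 15, 25, 35, 45, 55, 65, 75
n = 58, Σfm = 2840, mean = 48.9655
Σfm² = 160650
Σf(m − x̄)² = Σfm² − (Σfm)²/n = 160650 − 2840²/58 = 21587.9310
Population variance = 21587.9310 / 58 = 372.2057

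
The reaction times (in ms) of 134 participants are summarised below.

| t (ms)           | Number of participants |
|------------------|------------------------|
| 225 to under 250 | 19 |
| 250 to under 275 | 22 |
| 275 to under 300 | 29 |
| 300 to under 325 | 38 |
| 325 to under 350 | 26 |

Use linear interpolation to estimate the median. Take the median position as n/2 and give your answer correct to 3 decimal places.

297.414

Cumulative frequencies: 19, 41, 70, 108, 134
n = 134; position = n/2 = 67.
This falls in the class 275 to under 300: L = 275, F = 41, f = 29, h = 25.
Median ≈ 275 + ((67 − 41) / 29) × 25 = 297.4138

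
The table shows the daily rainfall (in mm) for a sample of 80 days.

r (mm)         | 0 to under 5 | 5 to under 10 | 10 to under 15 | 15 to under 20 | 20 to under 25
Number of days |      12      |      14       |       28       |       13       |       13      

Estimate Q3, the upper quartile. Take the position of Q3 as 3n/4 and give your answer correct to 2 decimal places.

Cumulative frequencies: 12, 26, 54, 67, 80
n = 80; position = 3n/4 = 60.
This falls in the class 15 to under 20: L = 15, F = 54, f = 13, h = 5.
Upper quartile ≈ 15 + ((60 − 54) / 13) × 5 = 17.3077

17.31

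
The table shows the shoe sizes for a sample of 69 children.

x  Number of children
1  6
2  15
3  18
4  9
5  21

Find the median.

3

Cumulative frequencies: 6, 21, 39, 48, 69
n = 69, so the median is the value in position (n+1)/2 = 35.
Position 35 falls at value 3.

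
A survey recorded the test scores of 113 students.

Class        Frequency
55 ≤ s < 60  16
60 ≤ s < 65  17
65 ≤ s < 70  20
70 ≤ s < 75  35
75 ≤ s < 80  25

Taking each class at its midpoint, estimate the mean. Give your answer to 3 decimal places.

Midpoints: 57.5, 62.5, 67.5, 72.5, 77.5
Σfm = 16×57.5 + 17×62.5 + 20×67.5 + 35×72.5 + 25×77.5 = 7807.5
n = Σf = 113
Mean = 7807.5 / 113 = 69.0929

69.093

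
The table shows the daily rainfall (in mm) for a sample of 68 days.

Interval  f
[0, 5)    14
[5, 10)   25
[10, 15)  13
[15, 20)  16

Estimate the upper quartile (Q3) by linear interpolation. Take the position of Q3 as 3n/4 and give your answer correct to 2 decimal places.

Cumulative frequencies: 14, 39, 52, 68
n = 68; position = 3n/4 = 51.
This falls in the class [10, 15): L = 10, F = 39, f = 13, h = 5.
Upper quartile ≈ 10 + ((51 − 39) / 13) × 5 = 14.6154

14.62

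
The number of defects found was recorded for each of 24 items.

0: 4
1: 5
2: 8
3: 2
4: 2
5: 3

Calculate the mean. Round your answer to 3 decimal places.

2.083

Values: 0, 1, 2, 3, 4, 5
Σfx = 4×0 + 5×1 + 8×2 + 2×3 + 2×4 + 3×5 = 50
n = Σf = 24
Mean = 50 / 24 = 2.0833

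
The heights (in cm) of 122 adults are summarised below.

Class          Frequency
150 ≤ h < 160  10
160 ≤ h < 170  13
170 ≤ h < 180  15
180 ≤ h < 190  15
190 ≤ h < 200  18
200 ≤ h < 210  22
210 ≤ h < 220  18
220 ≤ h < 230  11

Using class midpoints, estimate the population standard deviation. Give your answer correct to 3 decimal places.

Midpoints: 155, 165, 175, 185, 195, 205, 215, 225
n = 122, Σfm = 23460, mean = 192.2951
Σfm² = 4564850
Σf(m − x̄)² = Σfm² − (Σfm)²/n = 4564850 − 23460²/122 = 53607.3770
Population variance = 53607.3770 / 122 = 439.4047
Standard deviation = √439.4047 = 20.9620

20.962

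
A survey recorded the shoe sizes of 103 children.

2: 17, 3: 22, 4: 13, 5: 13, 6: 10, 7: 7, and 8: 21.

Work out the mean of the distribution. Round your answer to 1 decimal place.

4.8

Values: 2, 3, 4, 5, 6, 7, 8
Σfx = 17×2 + 22×3 + 13×4 + 13×5 + 10×6 + 7×7 + 21×8 = 494
n = Σf = 103
Mean = 494 / 103 = 4.7961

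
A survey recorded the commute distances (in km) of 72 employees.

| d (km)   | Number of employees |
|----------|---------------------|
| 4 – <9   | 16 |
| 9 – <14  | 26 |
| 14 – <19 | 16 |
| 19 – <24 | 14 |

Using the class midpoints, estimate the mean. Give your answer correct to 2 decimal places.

Midpoints: 6.5, 11.5, 16.5, 21.5
Σfm = 16×6.5 + 26×11.5 + 16×16.5 + 14×21.5 = 968
n = Σf = 72
Mean = 968 / 72 = 13.4444

13.44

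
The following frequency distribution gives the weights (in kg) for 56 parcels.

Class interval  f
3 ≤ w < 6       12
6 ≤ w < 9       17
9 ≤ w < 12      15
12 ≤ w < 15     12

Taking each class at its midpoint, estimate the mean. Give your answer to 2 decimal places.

Midpoints: 4.5, 7.5, 10.5, 13.5
Σfm = 12×4.5 + 17×7.5 + 15×10.5 + 12×13.5 = 501
n = Σf = 56
Mean = 501 / 56 = 8.9464

8.95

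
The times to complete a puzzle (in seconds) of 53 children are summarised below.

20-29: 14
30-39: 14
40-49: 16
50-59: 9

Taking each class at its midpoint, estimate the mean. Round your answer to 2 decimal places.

Midpoints: 24.5, 34.5, 44.5, 54.5
Σfm = 14×24.5 + 14×34.5 + 16×44.5 + 9×54.5 = 2028.5
n = Σf = 53
Mean = 2028.5 / 53 = 38.2736

38.27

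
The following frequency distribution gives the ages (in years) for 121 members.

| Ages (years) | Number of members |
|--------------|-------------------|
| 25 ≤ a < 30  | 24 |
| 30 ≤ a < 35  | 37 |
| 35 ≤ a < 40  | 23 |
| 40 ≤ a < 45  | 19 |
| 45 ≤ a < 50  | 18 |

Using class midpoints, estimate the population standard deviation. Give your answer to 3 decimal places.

6.689

Midpoints: 27.5, 32.5, 37.5, 42.5, 47.5
n = 121, Σfm = 4387.5, mean = 36.2603
Σfm² = 164506.25
Σf(m − x̄)² = Σfm² − (Σfm)²/n = 164506.25 − 4387.5²/121 = 5414.0496
Population variance = 5414.0496 / 121 = 44.7442
Standard deviation = √44.7442 = 6.6891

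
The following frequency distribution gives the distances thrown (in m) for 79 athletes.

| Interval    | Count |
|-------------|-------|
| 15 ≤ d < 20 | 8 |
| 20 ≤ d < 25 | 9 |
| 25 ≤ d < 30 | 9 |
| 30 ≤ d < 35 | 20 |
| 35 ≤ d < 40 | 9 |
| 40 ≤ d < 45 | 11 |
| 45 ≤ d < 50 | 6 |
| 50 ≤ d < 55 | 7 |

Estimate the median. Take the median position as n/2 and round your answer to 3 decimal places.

Cumulative frequencies: 8, 17, 26, 46, 55, 66, 72, 79
n = 79; position = n/2 = 39.5.
This falls in the class 30 ≤ d < 35: L = 30, F = 26, f = 20, h = 5.
Median ≈ 30 + ((39.5 − 26) / 20) × 5 = 33.3750

33.375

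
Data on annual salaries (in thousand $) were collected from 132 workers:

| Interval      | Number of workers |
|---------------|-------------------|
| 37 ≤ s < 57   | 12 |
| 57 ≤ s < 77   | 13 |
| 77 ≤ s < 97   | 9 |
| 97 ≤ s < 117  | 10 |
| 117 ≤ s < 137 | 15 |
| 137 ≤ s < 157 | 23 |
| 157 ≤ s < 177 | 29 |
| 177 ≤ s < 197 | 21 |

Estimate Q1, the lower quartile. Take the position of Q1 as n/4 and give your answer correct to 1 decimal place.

Cumulative frequencies: 12, 25, 34, 44, 59, 82, 111, 132
n = 132; position = n/4 = 33.
This falls in the class 77 ≤ s < 97: L = 77, F = 25, f = 9, h = 20.
Lower quartile ≈ 77 + ((33 − 25) / 9) × 20 = 94.7778

94.8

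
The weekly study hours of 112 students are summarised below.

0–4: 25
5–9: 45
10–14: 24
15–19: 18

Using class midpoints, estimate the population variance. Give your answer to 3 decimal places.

Midpoints: 2, 7, 12, 17
n = 112, Σfm = 959, mean = 8.5625
Σfm² = 10963
Σf(m − x̄)² = Σfm² − (Σfm)²/n = 10963 − 959²/112 = 2751.5625
Population variance = 2751.5625 / 112 = 24.5675

24.568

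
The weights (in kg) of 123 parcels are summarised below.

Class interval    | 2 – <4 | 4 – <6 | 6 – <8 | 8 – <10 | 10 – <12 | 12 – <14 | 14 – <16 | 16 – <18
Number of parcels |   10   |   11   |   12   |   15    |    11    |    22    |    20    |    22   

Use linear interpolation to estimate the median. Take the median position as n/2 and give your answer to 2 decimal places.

12.23

Cumulative frequencies: 10, 21, 33, 48, 59, 81, 101, 123
n = 123; position = n/2 = 61.5.
This falls in the class 12 – <14: L = 12, F = 59, f = 22, h = 2.
Median ≈ 12 + ((61.5 − 59) / 22) × 2 = 12.2273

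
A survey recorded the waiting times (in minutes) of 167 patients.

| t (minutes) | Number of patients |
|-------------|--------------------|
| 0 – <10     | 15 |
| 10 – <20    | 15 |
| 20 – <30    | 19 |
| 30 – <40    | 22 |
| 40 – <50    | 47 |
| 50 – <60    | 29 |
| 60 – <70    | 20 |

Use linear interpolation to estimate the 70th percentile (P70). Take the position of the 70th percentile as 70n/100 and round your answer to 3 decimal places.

Cumulative frequencies: 15, 30, 49, 71, 118, 147, 167
n = 167; position = 70n/100 = 116.9.
This falls in the class 40 – <50: L = 40, F = 71, f = 47, h = 10.
70th percentile ≈ 40 + ((116.9 − 71) / 47) × 10 = 49.7660

49.766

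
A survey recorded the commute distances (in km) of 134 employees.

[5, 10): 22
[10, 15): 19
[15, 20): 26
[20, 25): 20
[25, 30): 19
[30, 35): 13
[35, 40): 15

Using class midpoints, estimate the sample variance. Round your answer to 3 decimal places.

92.868

Midpoints: 7.5, 12.5, 17.5, 22.5, 27.5, 32.5, 37.5
n = 134, Σfm = 2815, mean = 21.0075
Σfm² = 71487.5
Σf(m − x̄)² = Σfm² − (Σfm)²/n = 71487.5 − 2815²/134 = 12351.4925
Sample variance = 12351.4925 / 133 = 92.8684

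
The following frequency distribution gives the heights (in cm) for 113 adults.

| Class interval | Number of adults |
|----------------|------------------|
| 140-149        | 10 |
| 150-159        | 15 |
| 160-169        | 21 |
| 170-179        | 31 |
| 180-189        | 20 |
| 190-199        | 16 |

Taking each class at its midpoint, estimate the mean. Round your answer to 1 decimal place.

171.9

Midpoints: 144.5, 154.5, 164.5, 174.5, 184.5, 194.5
Σfm = 10×144.5 + 15×154.5 + 21×164.5 + 31×174.5 + 20×184.5 + 16×194.5 = 19428.5
n = Σf = 113
Mean = 19428.5 / 113 = 171.9336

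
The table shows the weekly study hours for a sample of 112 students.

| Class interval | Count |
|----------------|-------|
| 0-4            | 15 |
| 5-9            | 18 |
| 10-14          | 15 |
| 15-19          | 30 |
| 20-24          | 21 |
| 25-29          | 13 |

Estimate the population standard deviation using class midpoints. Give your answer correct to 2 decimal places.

7.81

Midpoints: 2, 7, 12, 17, 22, 27
n = 112, Σfm = 1659, mean = 14.8125
Σfm² = 31413
Σf(m − x̄)² = Σfm² − (Σfm)²/n = 31413 − 1659²/112 = 6839.0625
Population variance = 6839.0625 / 112 = 61.0631
Standard deviation = √61.0631 = 7.8143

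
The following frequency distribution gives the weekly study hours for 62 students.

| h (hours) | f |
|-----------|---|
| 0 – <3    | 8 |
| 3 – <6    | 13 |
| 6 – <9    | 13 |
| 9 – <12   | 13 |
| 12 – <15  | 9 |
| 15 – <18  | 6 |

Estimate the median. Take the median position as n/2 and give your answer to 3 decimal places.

Cumulative frequencies: 8, 21, 34, 47, 56, 62
n = 62; position = n/2 = 31.
This falls in the class 6 – <9: L = 6, F = 21, f = 13, h = 3.
Median ≈ 6 + ((31 − 21) / 13) × 3 = 8.3077

8.308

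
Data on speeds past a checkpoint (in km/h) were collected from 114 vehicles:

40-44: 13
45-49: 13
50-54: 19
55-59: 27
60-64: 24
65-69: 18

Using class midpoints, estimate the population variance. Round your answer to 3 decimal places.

61.173

Midpoints: 42, 47, 52, 57, 62, 67
n = 114, Σfm = 6378, mean = 55.9474
Σfm² = 363806
Σf(m − x̄)² = Σfm² − (Σfm)²/n = 363806 − 6378²/114 = 6973.6842
Population variance = 6973.6842 / 114 = 61.1727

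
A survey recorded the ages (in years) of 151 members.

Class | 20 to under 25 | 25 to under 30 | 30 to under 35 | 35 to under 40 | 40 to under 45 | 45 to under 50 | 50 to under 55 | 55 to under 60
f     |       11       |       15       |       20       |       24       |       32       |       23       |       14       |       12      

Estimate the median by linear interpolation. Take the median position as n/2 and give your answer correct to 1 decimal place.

Cumulative frequencies: 11, 26, 46, 70, 102, 125, 139, 151
n = 151; position = n/2 = 75.5.
This falls in the class 40 to under 45: L = 40, F = 70, f = 32, h = 5.
Median ≈ 40 + ((75.5 − 70) / 32) × 5 = 40.8594

40.9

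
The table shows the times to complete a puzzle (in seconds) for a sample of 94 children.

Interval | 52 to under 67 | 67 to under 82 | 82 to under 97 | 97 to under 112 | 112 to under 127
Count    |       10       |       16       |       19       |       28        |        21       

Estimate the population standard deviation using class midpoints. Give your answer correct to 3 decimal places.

19.305

Midpoints: 59.5, 74.5, 89.5, 104.5, 119.5
n = 94, Σfm = 8923, mean = 94.9255
Σfm² = 882053.5
Σf(m − x̄)² = Σfm² − (Σfm)²/n = 882053.5 − 8923²/94 = 35032.9787
Population variance = 35032.9787 / 94 = 372.6913
Standard deviation = √372.6913 = 19.3052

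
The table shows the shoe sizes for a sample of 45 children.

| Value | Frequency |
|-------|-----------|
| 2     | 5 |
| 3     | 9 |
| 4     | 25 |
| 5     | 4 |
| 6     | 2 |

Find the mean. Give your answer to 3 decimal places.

3.756

Values: 2, 3, 4, 5, 6
Σfx = 5×2 + 9×3 + 25×4 + 4×5 + 2×6 = 169
n = Σf = 45
Mean = 169 / 45 = 3.7556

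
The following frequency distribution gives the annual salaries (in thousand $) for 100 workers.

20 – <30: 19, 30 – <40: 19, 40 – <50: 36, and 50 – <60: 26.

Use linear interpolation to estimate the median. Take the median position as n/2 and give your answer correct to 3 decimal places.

43.333

Cumulative frequencies: 19, 38, 74, 100
n = 100; position = n/2 = 50.
This falls in the class 40 – <50: L = 40, F = 38, f = 36, h = 10.
Median ≈ 40 + ((50 − 38) / 36) × 10 = 43.3333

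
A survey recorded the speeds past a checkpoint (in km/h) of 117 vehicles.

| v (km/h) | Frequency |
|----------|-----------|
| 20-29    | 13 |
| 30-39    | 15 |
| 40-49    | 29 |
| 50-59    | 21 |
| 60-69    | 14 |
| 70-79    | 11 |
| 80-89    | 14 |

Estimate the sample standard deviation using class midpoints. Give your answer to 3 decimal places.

18.255

Midpoints: 24.5, 34.5, 44.5, 54.5, 64.5, 74.5, 84.5
n = 117, Σfm = 6176.5, mean = 52.7906
Σfm² = 364719.25
Σf(m − x̄)² = Σfm² − (Σfm)²/n = 364719.25 − 6176.5²/117 = 38658.1197
Sample variance = 38658.1197 / 116 = 333.2597
Standard deviation = √333.2597 = 18.2554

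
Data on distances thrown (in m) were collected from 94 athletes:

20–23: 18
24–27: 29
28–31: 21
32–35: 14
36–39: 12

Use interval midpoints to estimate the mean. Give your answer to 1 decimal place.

Midpoints: 21.5, 25.5, 29.5, 33.5, 37.5
Σfm = 18×21.5 + 29×25.5 + 21×29.5 + 14×33.5 + 12×37.5 = 2665
n = Σf = 94
Mean = 2665 / 94 = 28.3511

28.4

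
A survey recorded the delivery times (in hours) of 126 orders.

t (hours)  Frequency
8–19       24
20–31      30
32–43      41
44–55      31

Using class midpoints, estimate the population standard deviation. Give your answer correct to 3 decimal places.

Midpoints: 13.5, 25.5, 37.5, 49.5
n = 126, Σfm = 4161, mean = 33.0238
Σfm² = 157495.5
Σf(m − x̄)² = Σfm² − (Σfm)²/n = 157495.5 − 4161²/126 = 20083.4286
Population variance = 20083.4286 / 126 = 159.3923
Standard deviation = √159.3923 = 12.6251

12.625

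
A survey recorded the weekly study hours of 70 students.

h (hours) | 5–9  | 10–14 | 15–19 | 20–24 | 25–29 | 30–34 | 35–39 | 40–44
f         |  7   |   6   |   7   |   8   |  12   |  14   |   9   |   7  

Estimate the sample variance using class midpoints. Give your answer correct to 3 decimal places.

Midpoints: 7, 12, 17, 22, 27, 32, 37, 42
n = 70, Σfm = 1815, mean = 25.9286
Σfm² = 54855
Σf(m − x̄)² = Σfm² − (Σfm)²/n = 54855 − 1815²/70 = 7794.6429
Sample variance = 7794.6429 / 69 = 112.9658

112.966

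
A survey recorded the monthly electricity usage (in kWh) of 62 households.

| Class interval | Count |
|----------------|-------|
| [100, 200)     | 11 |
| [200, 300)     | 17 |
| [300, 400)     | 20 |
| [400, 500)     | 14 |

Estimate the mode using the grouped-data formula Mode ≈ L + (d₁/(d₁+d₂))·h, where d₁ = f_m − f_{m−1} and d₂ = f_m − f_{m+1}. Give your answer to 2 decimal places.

Modal class: [300, 400) (highest frequency 20).
d₁ = 20 − 17 = 3, d₂ = 20 − 14 = 6
Mode ≈ 300 + (3/(3+6)) × 100 = 300 + 33.3333 = 333.3333

333.33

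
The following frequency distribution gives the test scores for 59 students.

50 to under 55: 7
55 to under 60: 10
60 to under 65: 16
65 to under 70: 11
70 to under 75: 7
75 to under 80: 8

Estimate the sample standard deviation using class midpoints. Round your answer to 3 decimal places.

Midpoints: 52.5, 57.5, 62.5, 67.5, 72.5, 77.5
n = 59, Σfm = 3812.5, mean = 64.6186
Σfm² = 249818.75
Σf(m − x̄)² = Σfm² − (Σfm)²/n = 249818.75 − 3812.5²/59 = 3460.1695
Sample variance = 3460.1695 / 58 = 59.6581
Standard deviation = √59.6581 = 7.7239

7.724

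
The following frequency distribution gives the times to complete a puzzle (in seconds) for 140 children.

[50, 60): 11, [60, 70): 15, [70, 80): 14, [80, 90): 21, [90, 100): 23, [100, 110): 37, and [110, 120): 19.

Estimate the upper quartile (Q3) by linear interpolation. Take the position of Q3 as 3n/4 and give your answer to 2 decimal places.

Cumulative frequencies: 11, 26, 40, 61, 84, 121, 140
n = 140; position = 3n/4 = 105.
This falls in the class [100, 110): L = 100, F = 84, f = 37, h = 10.
Upper quartile ≈ 100 + ((105 − 84) / 37) × 10 = 105.6757

105.68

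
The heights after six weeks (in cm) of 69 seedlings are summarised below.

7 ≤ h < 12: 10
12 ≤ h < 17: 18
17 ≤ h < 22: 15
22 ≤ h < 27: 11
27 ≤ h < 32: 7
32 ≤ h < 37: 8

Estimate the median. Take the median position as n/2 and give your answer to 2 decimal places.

Cumulative frequencies: 10, 28, 43, 54, 61, 69
n = 69; position = n/2 = 34.5.
This falls in the class 17 ≤ h < 22: L = 17, F = 28, f = 15, h = 5.
Median ≈ 17 + ((34.5 − 28) / 15) × 5 = 19.1667

19.17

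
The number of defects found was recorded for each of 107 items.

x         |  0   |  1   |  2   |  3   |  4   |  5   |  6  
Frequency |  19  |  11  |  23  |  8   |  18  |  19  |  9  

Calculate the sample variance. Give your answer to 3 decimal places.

3.864

Values: 0, 1, 2, 3, 4, 5, 6
n = 107, Σfx = 302, mean = 2.8224
Σfx² = 1262
Σf(x − x̄)² = Σfx² − (Σfx)²/n = 1262 − 302²/107 = 409.6262
Sample variance = 409.6262 / 106 = 3.8644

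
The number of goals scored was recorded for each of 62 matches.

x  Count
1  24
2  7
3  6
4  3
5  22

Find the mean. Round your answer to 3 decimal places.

2.871

Values: 1, 2, 3, 4, 5
Σfx = 24×1 + 7×2 + 6×3 + 3×4 + 22×5 = 178
n = Σf = 62
Mean = 178 / 62 = 2.8710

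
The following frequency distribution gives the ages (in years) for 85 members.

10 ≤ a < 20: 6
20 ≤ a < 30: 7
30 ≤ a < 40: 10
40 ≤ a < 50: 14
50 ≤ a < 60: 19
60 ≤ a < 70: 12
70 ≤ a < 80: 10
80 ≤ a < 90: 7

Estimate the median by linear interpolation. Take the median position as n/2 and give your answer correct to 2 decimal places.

52.89

Cumulative frequencies: 6, 13, 23, 37, 56, 68, 78, 85
n = 85; position = n/2 = 42.5.
This falls in the class 50 ≤ a < 60: L = 50, F = 37, f = 19, h = 10.
Median ≈ 50 + ((42.5 − 37) / 19) × 10 = 52.8947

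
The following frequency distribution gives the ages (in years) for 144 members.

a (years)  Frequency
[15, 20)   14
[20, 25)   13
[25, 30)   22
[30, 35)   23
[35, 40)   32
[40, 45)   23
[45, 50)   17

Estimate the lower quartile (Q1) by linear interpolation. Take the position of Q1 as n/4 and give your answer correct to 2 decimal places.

Cumulative frequencies: 14, 27, 49, 72, 104, 127, 144
n = 144; position = n/4 = 36.
This falls in the class [25, 30): L = 25, F = 27, f = 22, h = 5.
Lower quartile ≈ 25 + ((36 − 27) / 22) × 5 = 27.0455

27.05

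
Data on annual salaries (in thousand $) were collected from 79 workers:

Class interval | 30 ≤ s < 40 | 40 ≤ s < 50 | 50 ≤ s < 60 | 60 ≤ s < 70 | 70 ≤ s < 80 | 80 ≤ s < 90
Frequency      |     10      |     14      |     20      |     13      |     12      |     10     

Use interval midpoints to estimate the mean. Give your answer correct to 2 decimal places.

Midpoints: 35, 45, 55, 65, 75, 85
Σfm = 10×35 + 14×45 + 20×55 + 13×65 + 12×75 + 10×85 = 4675
n = Σf = 79
Mean = 4675 / 79 = 59.1772

59.18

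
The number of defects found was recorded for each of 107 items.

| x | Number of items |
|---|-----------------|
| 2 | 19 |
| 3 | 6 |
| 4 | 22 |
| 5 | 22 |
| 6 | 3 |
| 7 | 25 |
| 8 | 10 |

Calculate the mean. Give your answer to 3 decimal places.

Values: 2, 3, 4, 5, 6, 7, 8
Σfx = 19×2 + 6×3 + 22×4 + 22×5 + 3×6 + 25×7 + 10×8 = 527
n = Σf = 107
Mean = 527 / 107 = 4.9252

4.925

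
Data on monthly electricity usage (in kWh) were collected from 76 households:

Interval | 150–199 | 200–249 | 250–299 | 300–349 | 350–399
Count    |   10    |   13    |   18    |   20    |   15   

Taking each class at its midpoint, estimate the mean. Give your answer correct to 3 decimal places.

285.684

Midpoints: 174.5, 224.5, 274.5, 324.5, 374.5
Σfm = 10×174.5 + 13×224.5 + 18×274.5 + 20×324.5 + 15×374.5 = 21712
n = Σf = 76
Mean = 21712 / 76 = 285.6842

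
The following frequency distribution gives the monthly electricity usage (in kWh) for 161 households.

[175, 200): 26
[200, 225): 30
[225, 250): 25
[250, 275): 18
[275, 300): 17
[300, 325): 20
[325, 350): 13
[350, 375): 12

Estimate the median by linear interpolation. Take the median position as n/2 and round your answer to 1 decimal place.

249.5

Cumulative frequencies: 26, 56, 81, 99, 116, 136, 149, 161
n = 161; position = n/2 = 80.5.
This falls in the class [225, 250): L = 225, F = 56, f = 25, h = 25.
Median ≈ 225 + ((80.5 − 56) / 25) × 25 = 249.5000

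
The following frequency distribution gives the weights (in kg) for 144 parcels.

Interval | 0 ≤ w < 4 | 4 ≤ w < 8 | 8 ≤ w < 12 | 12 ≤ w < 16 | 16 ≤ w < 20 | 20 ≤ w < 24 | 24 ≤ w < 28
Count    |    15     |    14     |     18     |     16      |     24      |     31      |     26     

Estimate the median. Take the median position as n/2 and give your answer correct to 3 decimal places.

Cumulative frequencies: 15, 29, 47, 63, 87, 118, 144
n = 144; position = n/2 = 72.
This falls in the class 16 ≤ w < 20: L = 16, F = 63, f = 24, h = 4.
Median ≈ 16 + ((72 − 63) / 24) × 4 = 17.5000

17.500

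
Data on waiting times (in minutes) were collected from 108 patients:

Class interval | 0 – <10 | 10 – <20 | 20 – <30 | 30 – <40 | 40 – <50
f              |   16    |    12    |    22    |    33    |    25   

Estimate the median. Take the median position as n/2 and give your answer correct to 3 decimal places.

31.212

Cumulative frequencies: 16, 28, 50, 83, 108
n = 108; position = n/2 = 54.
This falls in the class 30 – <40: L = 30, F = 50, f = 33, h = 10.
Median ≈ 30 + ((54 − 50) / 33) × 10 = 31.2121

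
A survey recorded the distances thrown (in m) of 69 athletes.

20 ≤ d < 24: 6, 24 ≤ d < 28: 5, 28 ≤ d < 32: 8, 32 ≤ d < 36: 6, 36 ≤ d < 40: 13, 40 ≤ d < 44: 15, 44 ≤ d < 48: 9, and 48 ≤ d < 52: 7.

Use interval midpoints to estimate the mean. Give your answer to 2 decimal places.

37.59

Midpoints: 22, 26, 30, 34, 38, 42, 46, 50
Σfm = 6×22 + 5×26 + 8×30 + 6×34 + 13×38 + 15×42 + 9×46 + 7×50 = 2594
n = Σf = 69
Mean = 2594 / 69 = 37.5942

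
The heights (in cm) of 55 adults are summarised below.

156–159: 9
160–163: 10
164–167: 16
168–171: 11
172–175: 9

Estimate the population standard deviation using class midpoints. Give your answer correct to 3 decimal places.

Midpoints: 157.5, 161.5, 165.5, 169.5, 173.5
n = 55, Σfm = 9106.5, mean = 165.5727
Σfm² = 1509275.75
Σf(m − x̄)² = Σfm² − (Σfm)²/n = 1509275.75 − 9106.5²/55 = 1487.7091
Population variance = 1487.7091 / 55 = 27.0493
Standard deviation = √27.0493 = 5.2009

5.201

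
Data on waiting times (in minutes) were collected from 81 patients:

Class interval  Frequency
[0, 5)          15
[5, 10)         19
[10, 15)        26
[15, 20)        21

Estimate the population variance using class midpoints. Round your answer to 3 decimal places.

27.877

Midpoints: 2.5, 7.5, 12.5, 17.5
n = 81, Σfm = 872.5, mean = 10.7716
Σfm² = 11656.25
Σf(m − x̄)² = Σfm² − (Σfm)²/n = 11656.25 − 872.5²/81 = 2258.0247
Population variance = 2258.0247 / 81 = 27.8768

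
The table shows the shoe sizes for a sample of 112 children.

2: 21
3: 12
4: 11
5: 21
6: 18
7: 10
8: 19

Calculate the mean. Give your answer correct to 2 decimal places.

Values: 2, 3, 4, 5, 6, 7, 8
Σfx = 21×2 + 12×3 + 11×4 + 21×5 + 18×6 + 10×7 + 19×8 = 557
n = Σf = 112
Mean = 557 / 112 = 4.9732

4.97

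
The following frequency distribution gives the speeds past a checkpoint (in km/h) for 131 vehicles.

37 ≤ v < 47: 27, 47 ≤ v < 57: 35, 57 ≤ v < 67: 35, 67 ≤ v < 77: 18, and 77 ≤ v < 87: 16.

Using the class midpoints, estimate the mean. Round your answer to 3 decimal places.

59.023

Midpoints: 42, 52, 62, 72, 82
Σfm = 27×42 + 35×52 + 35×62 + 18×72 + 16×82 = 7732
n = Σf = 131
Mean = 7732 / 131 = 59.0229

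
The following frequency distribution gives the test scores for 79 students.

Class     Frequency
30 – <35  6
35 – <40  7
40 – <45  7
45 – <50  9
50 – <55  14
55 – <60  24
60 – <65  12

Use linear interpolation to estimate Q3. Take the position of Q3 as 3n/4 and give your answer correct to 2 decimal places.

58.39

Cumulative frequencies: 6, 13, 20, 29, 43, 67, 79
n = 79; position = 3n/4 = 59.25.
This falls in the class 55 – <60: L = 55, F = 43, f = 24, h = 5.
Upper quartile ≈ 55 + ((59.25 − 43) / 24) × 5 = 58.3854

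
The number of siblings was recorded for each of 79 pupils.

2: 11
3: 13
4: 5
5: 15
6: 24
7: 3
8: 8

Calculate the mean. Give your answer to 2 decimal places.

Values: 2, 3, 4, 5, 6, 7, 8
Σfx = 11×2 + 13×3 + 5×4 + 15×5 + 24×6 + 3×7 + 8×8 = 385
n = Σf = 79
Mean = 385 / 79 = 4.8734

4.87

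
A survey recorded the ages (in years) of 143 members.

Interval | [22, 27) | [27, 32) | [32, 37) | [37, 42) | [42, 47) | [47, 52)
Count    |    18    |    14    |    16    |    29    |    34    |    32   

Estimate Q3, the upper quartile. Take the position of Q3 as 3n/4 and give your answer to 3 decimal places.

Cumulative frequencies: 18, 32, 48, 77, 111, 143
n = 143; position = 3n/4 = 107.25.
This falls in the class [42, 47): L = 42, F = 77, f = 34, h = 5.
Upper quartile ≈ 42 + ((107.25 − 77) / 34) × 5 = 46.4485

46.449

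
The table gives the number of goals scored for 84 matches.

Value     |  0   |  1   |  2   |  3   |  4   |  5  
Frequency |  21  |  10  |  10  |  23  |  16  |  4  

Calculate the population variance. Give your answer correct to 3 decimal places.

2.551

Values: 0, 1, 2, 3, 4, 5
n = 84, Σfx = 183, mean = 2.1786
Σfx² = 613
Σf(x − x̄)² = Σfx² − (Σfx)²/n = 613 − 183²/84 = 214.3214
Population variance = 214.3214 / 84 = 2.5514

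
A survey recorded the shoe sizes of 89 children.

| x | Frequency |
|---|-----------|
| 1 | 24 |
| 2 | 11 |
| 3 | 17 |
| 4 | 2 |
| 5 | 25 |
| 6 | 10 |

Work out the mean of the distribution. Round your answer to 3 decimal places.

Values: 1, 2, 3, 4, 5, 6
Σfx = 24×1 + 11×2 + 17×3 + 2×4 + 25×5 + 10×6 = 290
n = Σf = 89
Mean = 290 / 89 = 3.2584

3.258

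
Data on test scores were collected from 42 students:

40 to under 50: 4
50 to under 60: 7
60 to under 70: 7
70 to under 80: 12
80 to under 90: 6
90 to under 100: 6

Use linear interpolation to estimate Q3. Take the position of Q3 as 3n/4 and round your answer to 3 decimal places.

Cumulative frequencies: 4, 11, 18, 30, 36, 42
n = 42; position = 3n/4 = 31.5.
This falls in the class 80 to under 90: L = 80, F = 30, f = 6, h = 10.
Upper quartile ≈ 80 + ((31.5 − 30) / 6) × 10 = 82.5000

82.500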